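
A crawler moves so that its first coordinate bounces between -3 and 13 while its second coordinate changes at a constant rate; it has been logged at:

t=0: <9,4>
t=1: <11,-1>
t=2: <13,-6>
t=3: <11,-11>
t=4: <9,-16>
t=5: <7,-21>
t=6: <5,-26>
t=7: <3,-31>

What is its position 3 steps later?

<-3,-46>

The first coordinate travels 2 per step and bounces off the walls at -3 and 13.
  step 8: 3 → 1
  step 9: 1 → -1
  step 10: -1 → -3
The second coordinate changes by -5 each step: at step 10 it is -46.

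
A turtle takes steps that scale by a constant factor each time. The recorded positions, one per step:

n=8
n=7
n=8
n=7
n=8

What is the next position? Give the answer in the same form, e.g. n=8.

n=7

Step-to-step displacements: -1, +1, -1, +1; each is -1× the previous.
step 5: 8 − 1 → n=7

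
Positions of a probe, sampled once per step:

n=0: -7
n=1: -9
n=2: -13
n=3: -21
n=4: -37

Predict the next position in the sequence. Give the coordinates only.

-69

Step-to-step displacements: -2, -4, -8, -16; each is 2× the previous.
step 5: -37 − 32 → -69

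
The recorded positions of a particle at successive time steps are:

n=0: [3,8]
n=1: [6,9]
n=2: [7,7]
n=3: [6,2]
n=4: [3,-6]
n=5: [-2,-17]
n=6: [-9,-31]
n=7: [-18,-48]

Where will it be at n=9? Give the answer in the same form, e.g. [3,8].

Taking differences between consecutive positions: [+3,+1], [+1,-2], [-1,-5], [-3,-8], [-5,-11], [-7,-14], [-9,-17]. These grow by [-2,-3] each step.
step 8: [-18,-48] + [-11,-20] → [-29,-68]
step 9: [-29,-68] + [-13,-23] → [-42,-91]

[-42,-91]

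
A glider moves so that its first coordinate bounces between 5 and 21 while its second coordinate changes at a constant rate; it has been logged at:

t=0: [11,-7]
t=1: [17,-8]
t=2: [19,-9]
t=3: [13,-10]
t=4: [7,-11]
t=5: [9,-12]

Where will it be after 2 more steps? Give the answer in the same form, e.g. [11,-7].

The first coordinate reflects between 5 and 21, moving 6 per step.
  step 6: 9 → 15
  step 7: 15 → 21
The second coordinate changes by -1 each step: at step 7 it is -14.

[21,-14]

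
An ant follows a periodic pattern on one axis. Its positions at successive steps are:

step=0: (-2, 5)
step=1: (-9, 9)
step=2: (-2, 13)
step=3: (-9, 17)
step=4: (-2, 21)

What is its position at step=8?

(-2, 37)

First: cycles through -2, -9 every 2 steps. Step 8 lands at position 0 of the cycle → -2.
Second: linear, +4 per step → 37 at step 8.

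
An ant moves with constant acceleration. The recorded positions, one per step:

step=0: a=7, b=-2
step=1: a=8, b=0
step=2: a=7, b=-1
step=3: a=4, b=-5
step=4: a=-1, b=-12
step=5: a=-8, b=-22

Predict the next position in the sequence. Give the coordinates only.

First differences are (+1,+2), (-1,-1), (-3,-4), (-5,-7), (-7,-10); their common second difference is (-2,-3) (constant acceleration).
step 6: a=-8, b=-22 + (-9,-13) → a=-17, b=-35

a=-17, b=-35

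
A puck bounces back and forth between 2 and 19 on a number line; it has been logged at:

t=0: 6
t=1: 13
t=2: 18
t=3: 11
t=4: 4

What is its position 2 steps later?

The value reflects between 2 and 19, moving 7 per step.
  step 5: 4 → 7
  step 6: 7 → 14

14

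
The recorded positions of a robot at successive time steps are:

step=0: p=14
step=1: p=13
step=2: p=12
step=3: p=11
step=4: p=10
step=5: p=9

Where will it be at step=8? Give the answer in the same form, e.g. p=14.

p=6

The position changes by -1 every step.
step 6: 9 − 1 → p=8
step 7: 8 − 1 → p=7
step 8: 7 − 1 → p=6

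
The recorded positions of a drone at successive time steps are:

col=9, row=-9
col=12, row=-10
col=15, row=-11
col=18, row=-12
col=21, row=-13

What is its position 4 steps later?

col=33, row=-17

The position changes by (+3, -1) every step.
step 5: col=21, row=-13 + (+3, -1) → col=24, row=-14
step 6: col=24, row=-14 + (+3, -1) → col=27, row=-15
step 7: col=27, row=-15 + (+3, -1) → col=30, row=-16
step 8: col=30, row=-16 + (+3, -1) → col=33, row=-17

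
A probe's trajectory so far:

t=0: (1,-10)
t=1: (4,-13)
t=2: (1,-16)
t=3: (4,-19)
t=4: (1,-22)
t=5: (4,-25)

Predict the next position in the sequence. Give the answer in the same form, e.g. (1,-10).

The first coordinate repeats the cycle [1, 4] with period 2; step 6 mod 2 = 0, giving 1.
The second coordinate changes by -3 each step, so at step 6 it is -10 + 6·(-3) = -28.

(1,-28)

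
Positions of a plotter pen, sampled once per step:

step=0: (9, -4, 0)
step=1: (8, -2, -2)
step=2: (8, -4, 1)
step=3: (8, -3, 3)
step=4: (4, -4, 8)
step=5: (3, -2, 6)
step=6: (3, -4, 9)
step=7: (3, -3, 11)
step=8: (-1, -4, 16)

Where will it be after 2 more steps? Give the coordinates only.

Step-to-step displacements: (-1, +2, -2), (+0, -2, +3), (+0, +1, +2), (-4, -1, +5), (-1, +2, -2), (+0, -2, +3), (+0, +1, +2), (-4, -1, +5) — a repeating cycle of length 4.
step 9: apply (-1, +2, -2) → (-2, -2, 14)
step 10: apply (+0, -2, +3) → (-2, -4, 17)

(-2, -4, 17)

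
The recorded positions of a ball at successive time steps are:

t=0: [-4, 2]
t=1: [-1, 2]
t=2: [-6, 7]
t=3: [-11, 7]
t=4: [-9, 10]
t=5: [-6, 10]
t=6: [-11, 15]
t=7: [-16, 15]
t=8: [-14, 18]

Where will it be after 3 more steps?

[-21, 23]

The moves between consecutive positions are [+3, +0], [-5, +5], [-5, +0], [+2, +3], [+3, +0], [-5, +5], [-5, +0], [+2, +3]; they repeat the 4-cycle [[+3, +0], [-5, +5], [-5, +0], [+2, +3]].
step 9: apply [+3, +0] → [-11, 18]
step 10: apply [-5, +5] → [-16, 23]
step 11: apply [-5, +0] → [-21, 23]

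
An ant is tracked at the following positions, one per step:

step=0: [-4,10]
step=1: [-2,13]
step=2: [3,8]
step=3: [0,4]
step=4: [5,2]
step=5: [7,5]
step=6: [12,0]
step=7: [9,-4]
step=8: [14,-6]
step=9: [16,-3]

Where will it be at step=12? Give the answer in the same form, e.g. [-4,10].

[23,-14]

Differencing gives [+2,+3], [+5,-5], [-3,-4], [+5,-2], [+2,+3], [+5,-5], [-3,-4], [+5,-2], [+2,+3]. This is the pattern [+2,+3], [+5,-5], [-3,-4], [+5,-2] repeated.
step 10: apply [+5,-5] → [21,-8]
step 11: apply [-3,-4] → [18,-12]
step 12: apply [+5,-2] → [23,-14]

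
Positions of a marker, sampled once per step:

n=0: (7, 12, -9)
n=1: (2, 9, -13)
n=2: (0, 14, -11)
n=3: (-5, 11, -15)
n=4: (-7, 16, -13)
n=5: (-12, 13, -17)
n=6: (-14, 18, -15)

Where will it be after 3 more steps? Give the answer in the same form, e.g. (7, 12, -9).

(-26, 17, -21)

The moves between consecutive positions are (-5, -3, -4), (-2, +5, +2), (-5, -3, -4), (-2, +5, +2), (-5, -3, -4), (-2, +5, +2); they repeat the 2-cycle [(-5, -3, -4), (-2, +5, +2)].
step 7: apply (-5, -3, -4) → (-19, 15, -19)
step 8: apply (-2, +5, +2) → (-21, 20, -17)
step 9: apply (-5, -3, -4) → (-26, 17, -21)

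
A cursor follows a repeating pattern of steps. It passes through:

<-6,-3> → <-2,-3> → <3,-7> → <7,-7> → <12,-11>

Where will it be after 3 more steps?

Step-to-step displacements: <+4,+0>, <+5,-4>, <+4,+0>, <+5,-4> — a repeating cycle of length 2.
step 5: apply <+4,+0> → <16,-11>
step 6: apply <+5,-4> → <21,-15>
step 7: apply <+4,+0> → <25,-15>

<25,-15>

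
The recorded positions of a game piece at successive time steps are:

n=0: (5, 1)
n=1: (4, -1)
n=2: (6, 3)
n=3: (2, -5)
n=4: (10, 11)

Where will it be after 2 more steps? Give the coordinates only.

Consecutive displacements (-1, -2), (+2, +4), (-4, -8), (+8, +16) scale by a factor of -2 each step.
step 5: (10, 11) + (-16, -32) → (-6, -21)
step 6: (-6, -21) + (+32, +64) → (26, 43)

(26, 43)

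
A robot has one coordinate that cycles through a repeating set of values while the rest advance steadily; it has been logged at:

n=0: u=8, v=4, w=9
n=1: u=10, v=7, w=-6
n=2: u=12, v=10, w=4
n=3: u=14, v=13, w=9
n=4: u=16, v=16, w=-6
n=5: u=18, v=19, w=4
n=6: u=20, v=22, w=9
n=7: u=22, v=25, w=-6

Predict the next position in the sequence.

U: linear, +2 per step → 24 at step 8.
V: linear, +3 per step → 28 at step 8.
W: cycles through 9, -6, 4 every 3 steps. Step 8 lands at position 2 of the cycle → 4.

u=24, v=28, w=4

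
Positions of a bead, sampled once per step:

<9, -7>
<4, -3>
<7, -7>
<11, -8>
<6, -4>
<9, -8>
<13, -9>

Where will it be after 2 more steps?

Differencing gives <-5, +4>, <+3, -4>, <+4, -1>, <-5, +4>, <+3, -4>, <+4, -1>. This is the pattern <-5, +4>, <+3, -4>, <+4, -1> repeated.
step 7: apply <-5, +4> → <8, -5>
step 8: apply <+3, -4> → <11, -9>

<11, -9>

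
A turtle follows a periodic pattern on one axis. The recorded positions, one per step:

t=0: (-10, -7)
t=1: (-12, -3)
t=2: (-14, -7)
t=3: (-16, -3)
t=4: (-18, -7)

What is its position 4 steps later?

(-26, -7)

The first coordinate changes by -2 each step, so at step 8 it is -10 + 8·(-2) = -26.
The second coordinate repeats the cycle [-7, -3] with period 2; step 8 mod 2 = 0, giving -7.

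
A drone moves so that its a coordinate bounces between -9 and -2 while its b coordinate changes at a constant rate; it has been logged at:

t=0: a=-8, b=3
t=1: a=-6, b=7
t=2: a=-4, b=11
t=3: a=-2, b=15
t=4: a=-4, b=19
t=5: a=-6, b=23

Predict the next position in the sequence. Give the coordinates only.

The a coordinate reflects between -9 and -2, moving 2 per step.
  step 6: -6 → -8
The b coordinate changes by +4 each step: at step 6 it is 27.

a=-8, b=27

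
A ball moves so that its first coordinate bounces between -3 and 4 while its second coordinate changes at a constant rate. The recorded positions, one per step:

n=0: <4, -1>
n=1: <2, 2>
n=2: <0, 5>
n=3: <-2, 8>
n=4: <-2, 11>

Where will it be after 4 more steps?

<2, 23>

The first coordinate travels 2 per step and bounces off the walls at -3 and 4.
  step 5: -2 → 0
  step 6: 0 → 2
  step 7: 2 → 4
  step 8: 4 → 2
The second coordinate changes by +3 each step: at step 8 it is 23.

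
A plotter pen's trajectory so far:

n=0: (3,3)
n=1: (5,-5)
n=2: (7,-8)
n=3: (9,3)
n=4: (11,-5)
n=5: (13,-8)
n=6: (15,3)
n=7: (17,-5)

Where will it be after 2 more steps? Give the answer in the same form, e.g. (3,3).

(21,3)

The first coordinate changes by +2 each step, so at step 9 it is 3 + 9·(2) = 21.
The second coordinate repeats the cycle [3, -5, -8] with period 3; step 9 mod 3 = 0, giving 3.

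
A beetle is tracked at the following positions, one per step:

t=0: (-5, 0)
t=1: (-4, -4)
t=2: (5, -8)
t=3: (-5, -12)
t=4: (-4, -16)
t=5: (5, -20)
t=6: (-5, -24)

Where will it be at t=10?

(-4, -40)

First: cycles through -5, -4, 5 every 3 steps. Step 10 lands at position 1 of the cycle → -4.
Second: linear, -4 per step → -40 at step 10.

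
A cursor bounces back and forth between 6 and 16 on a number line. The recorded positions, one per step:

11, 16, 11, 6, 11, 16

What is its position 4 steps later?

16

The value travels 5 per step and bounces off the walls at 6 and 16.
  step 6: 16 → 11
  step 7: 11 → 6
  step 8: 6 → 11
  step 9: 11 → 16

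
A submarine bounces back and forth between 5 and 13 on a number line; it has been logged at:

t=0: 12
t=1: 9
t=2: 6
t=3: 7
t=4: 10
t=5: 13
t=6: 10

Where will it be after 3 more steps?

The value reflects between 5 and 13, moving 3 per step.
  step 7: 10 → 7
  step 8: 7 → 6
  step 9: 6 → 9

9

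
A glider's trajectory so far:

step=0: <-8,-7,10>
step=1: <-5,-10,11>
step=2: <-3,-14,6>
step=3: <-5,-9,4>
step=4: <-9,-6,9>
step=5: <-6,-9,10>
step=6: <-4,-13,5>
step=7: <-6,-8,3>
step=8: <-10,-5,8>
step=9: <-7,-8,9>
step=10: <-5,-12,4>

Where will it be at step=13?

<-8,-7,8>

Step-to-step displacements: <+3,-3,+1>, <+2,-4,-5>, <-2,+5,-2>, <-4,+3,+5>, <+3,-3,+1>, <+2,-4,-5>, <-2,+5,-2>, <-4,+3,+5>, <+3,-3,+1>, <+2,-4,-5> — a repeating cycle of length 4.
step 11: apply <-2,+5,-2> → <-7,-7,2>
step 12: apply <-4,+3,+5> → <-11,-4,7>
step 13: apply <+3,-3,+1> → <-8,-7,8>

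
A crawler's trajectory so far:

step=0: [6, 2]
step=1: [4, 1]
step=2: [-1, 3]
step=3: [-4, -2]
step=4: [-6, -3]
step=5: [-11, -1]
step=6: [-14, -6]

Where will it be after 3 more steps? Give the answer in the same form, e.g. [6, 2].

[-24, -10]

Step-to-step displacements: [-2, -1], [-5, +2], [-3, -5], [-2, -1], [-5, +2], [-3, -5] — a repeating cycle of length 3.
step 7: apply [-2, -1] → [-16, -7]
step 8: apply [-5, +2] → [-21, -5]
step 9: apply [-3, -5] → [-24, -10]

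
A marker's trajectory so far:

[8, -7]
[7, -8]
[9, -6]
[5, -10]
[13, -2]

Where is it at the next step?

[-3, -18]

Step-to-step displacements: [-1, -1], [+2, +2], [-4, -4], [+8, +8]; each is -2× the previous.
step 5: [13, -2] + [-16, -16] → [-3, -18]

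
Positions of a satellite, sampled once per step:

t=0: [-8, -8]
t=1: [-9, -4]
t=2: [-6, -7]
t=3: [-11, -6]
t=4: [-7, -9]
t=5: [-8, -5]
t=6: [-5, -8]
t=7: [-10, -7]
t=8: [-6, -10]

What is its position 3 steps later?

Step-to-step displacements: [-1, +4], [+3, -3], [-5, +1], [+4, -3], [-1, +4], [+3, -3], [-5, +1], [+4, -3] — a repeating cycle of length 4.
step 9: apply [-1, +4] → [-7, -6]
step 10: apply [+3, -3] → [-4, -9]
step 11: apply [-5, +1] → [-9, -8]

[-9, -8]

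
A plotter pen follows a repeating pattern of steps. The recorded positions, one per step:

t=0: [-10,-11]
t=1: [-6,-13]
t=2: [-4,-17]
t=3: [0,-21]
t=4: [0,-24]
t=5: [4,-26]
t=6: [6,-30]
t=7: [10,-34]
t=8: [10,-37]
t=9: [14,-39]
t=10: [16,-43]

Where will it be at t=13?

Step-to-step displacements: [+4,-2], [+2,-4], [+4,-4], [+0,-3], [+4,-2], [+2,-4], [+4,-4], [+0,-3], [+4,-2], [+2,-4] — a repeating cycle of length 4.
step 11: apply [+4,-4] → [20,-47]
step 12: apply [+0,-3] → [20,-50]
step 13: apply [+4,-2] → [24,-52]

[24,-52]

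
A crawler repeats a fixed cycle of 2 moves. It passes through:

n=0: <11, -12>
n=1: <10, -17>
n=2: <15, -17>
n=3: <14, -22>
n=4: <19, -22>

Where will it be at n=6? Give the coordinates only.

Step-to-step displacements: <-1, -5>, <+5, +0>, <-1, -5>, <+5, +0> — a repeating cycle of length 2.
step 5: apply <-1, -5> → <18, -27>
step 6: apply <+5, +0> → <23, -27>

<23, -27>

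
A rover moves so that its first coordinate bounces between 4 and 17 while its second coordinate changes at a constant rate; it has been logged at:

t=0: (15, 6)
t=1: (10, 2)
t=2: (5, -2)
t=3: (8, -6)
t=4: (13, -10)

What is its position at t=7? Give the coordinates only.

The first coordinate travels 5 per step and bounces off the walls at 4 and 17.
  step 5: 13 → 16
  step 6: 16 → 11
  step 7: 11 → 6
The second coordinate changes by -4 each step: at step 7 it is -22.

(6, -22)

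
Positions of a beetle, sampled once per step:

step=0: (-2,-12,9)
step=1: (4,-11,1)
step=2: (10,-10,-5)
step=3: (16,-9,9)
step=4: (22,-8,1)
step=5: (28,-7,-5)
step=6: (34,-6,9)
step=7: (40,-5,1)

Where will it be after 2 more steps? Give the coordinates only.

First: linear, +6 per step → 52 at step 9.
Second: linear, +1 per step → -3 at step 9.
Third: cycles through 9, 1, -5 every 3 steps. Step 9 lands at position 0 of the cycle → 9.

(52,-3,9)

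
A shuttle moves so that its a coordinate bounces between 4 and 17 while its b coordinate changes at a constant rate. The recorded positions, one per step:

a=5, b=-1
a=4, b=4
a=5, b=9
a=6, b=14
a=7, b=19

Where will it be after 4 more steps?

The a coordinate reflects between 4 and 17, moving 1 per step.
  step 5: 7 → 8
  step 6: 8 → 9
  step 7: 9 → 10
  step 8: 10 → 11
The b coordinate changes by +5 each step: at step 8 it is 39.

a=11, b=39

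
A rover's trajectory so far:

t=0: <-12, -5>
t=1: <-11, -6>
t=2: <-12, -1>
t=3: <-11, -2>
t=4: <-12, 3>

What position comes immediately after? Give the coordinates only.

<-11, 2>

Step-to-step displacements: <+1, -1>, <-1, +5>, <+1, -1>, <-1, +5> — a repeating cycle of length 2.
step 5: apply <+1, -1> → <-11, 2>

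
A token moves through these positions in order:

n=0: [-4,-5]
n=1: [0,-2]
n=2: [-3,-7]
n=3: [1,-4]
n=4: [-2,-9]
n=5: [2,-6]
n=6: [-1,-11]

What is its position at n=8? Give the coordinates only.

The moves between consecutive positions are [+4,+3], [-3,-5], [+4,+3], [-3,-5], [+4,+3], [-3,-5]; they repeat the 2-cycle [[+4,+3], [-3,-5]].
step 7: apply [+4,+3] → [3,-8]
step 8: apply [-3,-5] → [0,-13]

[0,-13]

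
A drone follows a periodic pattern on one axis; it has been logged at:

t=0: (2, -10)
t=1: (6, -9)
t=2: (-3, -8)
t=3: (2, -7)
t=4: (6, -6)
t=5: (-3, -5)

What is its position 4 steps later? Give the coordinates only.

(2, -1)

First: cycles through 2, 6, -3 every 3 steps. Step 9 lands at position 0 of the cycle → 2.
Second: linear, +1 per step → -1 at step 9.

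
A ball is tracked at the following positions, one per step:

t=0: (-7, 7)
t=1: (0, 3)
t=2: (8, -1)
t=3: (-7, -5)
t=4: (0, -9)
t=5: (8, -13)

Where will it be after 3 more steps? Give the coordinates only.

(8, -25)

First: cycles through -7, 0, 8 every 3 steps. Step 8 lands at position 2 of the cycle → 8.
Second: linear, -4 per step → -25 at step 8.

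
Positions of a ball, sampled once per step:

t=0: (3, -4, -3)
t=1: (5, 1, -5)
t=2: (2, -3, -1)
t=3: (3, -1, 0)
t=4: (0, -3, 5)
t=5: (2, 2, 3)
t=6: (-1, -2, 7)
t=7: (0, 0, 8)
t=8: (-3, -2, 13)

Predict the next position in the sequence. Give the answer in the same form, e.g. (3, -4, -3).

Differencing gives (+2, +5, -2), (-3, -4, +4), (+1, +2, +1), (-3, -2, +5), (+2, +5, -2), (-3, -4, +4), (+1, +2, +1), (-3, -2, +5). This is the pattern (+2, +5, -2), (-3, -4, +4), (+1, +2, +1), (-3, -2, +5) repeated.
step 9: apply (+2, +5, -2) → (-1, 3, 11)

(-1, 3, 11)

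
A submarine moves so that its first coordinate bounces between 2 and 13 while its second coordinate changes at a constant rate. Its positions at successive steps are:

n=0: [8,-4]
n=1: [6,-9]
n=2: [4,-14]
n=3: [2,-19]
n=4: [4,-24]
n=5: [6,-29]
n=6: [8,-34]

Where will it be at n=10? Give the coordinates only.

The first coordinate travels 2 per step and bounces off the walls at 2 and 13.
  step 7: 8 → 10
  step 8: 10 → 12
  step 9: 12 → 12
  step 10: 12 → 10
The second coordinate changes by -5 each step: at step 10 it is -54.

[10,-54]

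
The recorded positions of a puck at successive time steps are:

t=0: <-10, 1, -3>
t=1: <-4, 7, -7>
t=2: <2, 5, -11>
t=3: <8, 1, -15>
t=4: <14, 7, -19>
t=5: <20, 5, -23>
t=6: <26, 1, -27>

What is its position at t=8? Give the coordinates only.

The first coordinate changes by +6 each step, so at step 8 it is -10 + 8·(6) = 38.
The second coordinate repeats the cycle [1, 7, 5] with period 3; step 8 mod 3 = 2, giving 5.
The third coordinate changes by -4 each step, so at step 8 it is -3 + 8·(-4) = -35.

<38, 5, -35>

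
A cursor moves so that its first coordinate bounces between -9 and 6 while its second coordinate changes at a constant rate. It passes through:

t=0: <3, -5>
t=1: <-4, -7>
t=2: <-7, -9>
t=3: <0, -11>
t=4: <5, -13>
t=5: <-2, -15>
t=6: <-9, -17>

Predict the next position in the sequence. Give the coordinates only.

The first coordinate travels 7 per step and bounces off the walls at -9 and 6.
  step 7: -9 → -2
The second coordinate changes by -2 each step: at step 7 it is -19.

<-2, -19>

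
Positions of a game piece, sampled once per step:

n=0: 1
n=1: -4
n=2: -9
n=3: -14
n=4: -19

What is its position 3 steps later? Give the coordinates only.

-34

The position changes by -5 every step.
step 5: -19 − 5 → -24
step 6: -24 − 5 → -29
step 7: -29 − 5 → -34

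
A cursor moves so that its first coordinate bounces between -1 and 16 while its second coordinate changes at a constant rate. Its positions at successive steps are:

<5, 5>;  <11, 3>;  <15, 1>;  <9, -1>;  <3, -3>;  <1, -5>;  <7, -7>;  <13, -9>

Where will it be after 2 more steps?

The first coordinate reflects between -1 and 16, moving 6 per step.
  step 8: 13 → 13
  step 9: 13 → 7
The second coordinate changes by -2 each step: at step 9 it is -13.

<7, -13>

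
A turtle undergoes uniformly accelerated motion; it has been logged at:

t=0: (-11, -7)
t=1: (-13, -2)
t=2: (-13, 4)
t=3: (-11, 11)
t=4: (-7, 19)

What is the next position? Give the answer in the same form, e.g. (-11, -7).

(-1, 28)

First differences are (-2, +5), (+0, +6), (+2, +7), (+4, +8); their common second difference is (+2, +1) (constant acceleration).
step 5: (-7, 19) + (+6, +9) → (-1, 28)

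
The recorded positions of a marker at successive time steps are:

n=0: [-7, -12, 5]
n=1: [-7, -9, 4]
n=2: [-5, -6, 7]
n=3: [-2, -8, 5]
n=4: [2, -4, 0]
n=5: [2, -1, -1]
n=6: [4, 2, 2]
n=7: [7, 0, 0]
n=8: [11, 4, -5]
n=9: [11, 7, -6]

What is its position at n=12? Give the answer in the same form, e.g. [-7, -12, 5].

Differencing gives [+0, +3, -1], [+2, +3, +3], [+3, -2, -2], [+4, +4, -5], [+0, +3, -1], [+2, +3, +3], [+3, -2, -2], [+4, +4, -5], [+0, +3, -1]. This is the pattern [+0, +3, -1], [+2, +3, +3], [+3, -2, -2], [+4, +4, -5] repeated.
step 10: apply [+2, +3, +3] → [13, 10, -3]
step 11: apply [+3, -2, -2] → [16, 8, -5]
step 12: apply [+4, +4, -5] → [20, 12, -10]

[20, 12, -10]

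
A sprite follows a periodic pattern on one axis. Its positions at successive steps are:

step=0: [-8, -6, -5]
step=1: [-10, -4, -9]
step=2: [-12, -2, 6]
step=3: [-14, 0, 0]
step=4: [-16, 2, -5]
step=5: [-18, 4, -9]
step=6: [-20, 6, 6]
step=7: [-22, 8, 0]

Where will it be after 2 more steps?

[-26, 12, -9]

First: linear, -2 per step → -26 at step 9.
Second: linear, +2 per step → 12 at step 9.
Third: cycles through -5, -9, 6, 0 every 4 steps. Step 9 lands at position 1 of the cycle → -9.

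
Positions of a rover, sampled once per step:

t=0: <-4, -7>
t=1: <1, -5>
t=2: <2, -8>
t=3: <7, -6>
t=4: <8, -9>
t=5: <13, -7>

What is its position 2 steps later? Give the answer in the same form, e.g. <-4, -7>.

Differencing gives <+5, +2>, <+1, -3>, <+5, +2>, <+1, -3>, <+5, +2>. This is the pattern <+5, +2>, <+1, -3> repeated.
step 6: apply <+1, -3> → <14, -10>
step 7: apply <+5, +2> → <19, -8>

<19, -8>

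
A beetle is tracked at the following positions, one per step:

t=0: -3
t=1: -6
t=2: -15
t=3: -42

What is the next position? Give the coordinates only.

-123

The jumps are -3, -9, -27 — a geometric progression with ratio 3.
step 4: -42 − 81 → -123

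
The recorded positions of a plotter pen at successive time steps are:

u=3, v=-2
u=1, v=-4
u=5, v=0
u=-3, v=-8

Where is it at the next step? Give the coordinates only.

Step-to-step displacements: (-2,-2), (+4,+4), (-8,-8); each is -2× the previous.
step 4: u=-3, v=-8 + (+16,+16) → u=13, v=8

u=13, v=8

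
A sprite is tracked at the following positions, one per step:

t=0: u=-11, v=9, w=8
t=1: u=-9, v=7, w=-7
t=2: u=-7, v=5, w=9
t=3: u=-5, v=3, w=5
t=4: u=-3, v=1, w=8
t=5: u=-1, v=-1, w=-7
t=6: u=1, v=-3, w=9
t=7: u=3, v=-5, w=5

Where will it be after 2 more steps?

The u coordinate changes by +2 each step, so at step 9 it is -11 + 9·(2) = 7.
The v coordinate changes by -2 each step, so at step 9 it is 9 + 9·(-2) = -9.
The w coordinate repeats the cycle [8, -7, 9, 5] with period 4; step 9 mod 4 = 1, giving -7.

u=7, v=-9, w=-7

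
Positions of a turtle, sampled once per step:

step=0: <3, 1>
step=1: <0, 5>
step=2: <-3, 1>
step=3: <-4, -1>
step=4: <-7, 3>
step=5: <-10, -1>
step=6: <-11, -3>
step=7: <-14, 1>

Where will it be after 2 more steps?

<-18, -5>

Differencing gives <-3, +4>, <-3, -4>, <-1, -2>, <-3, +4>, <-3, -4>, <-1, -2>, <-3, +4>. This is the pattern <-3, +4>, <-3, -4>, <-1, -2> repeated.
step 8: apply <-3, -4> → <-17, -3>
step 9: apply <-1, -2> → <-18, -5>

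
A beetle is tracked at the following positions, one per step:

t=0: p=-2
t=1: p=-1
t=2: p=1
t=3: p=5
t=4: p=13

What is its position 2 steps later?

p=61

Consecutive displacements +1, +2, +4, +8 scale by a factor of 2 each step.
step 5: 13 + 16 → p=29
step 6: 29 + 32 → p=61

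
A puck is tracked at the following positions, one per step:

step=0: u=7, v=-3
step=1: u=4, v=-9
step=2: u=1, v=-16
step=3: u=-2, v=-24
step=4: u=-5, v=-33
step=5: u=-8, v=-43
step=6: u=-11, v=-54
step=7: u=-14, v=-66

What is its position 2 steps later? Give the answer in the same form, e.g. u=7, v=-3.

u=-20, v=-93

Taking differences between consecutive positions: (-3, -6), (-3, -7), (-3, -8), (-3, -9), (-3, -10), (-3, -11), (-3, -12). These grow by (+0, -1) each step.
step 8: u=-14, v=-66 + (-3, -13) → u=-17, v=-79
step 9: u=-17, v=-79 + (-3, -14) → u=-20, v=-93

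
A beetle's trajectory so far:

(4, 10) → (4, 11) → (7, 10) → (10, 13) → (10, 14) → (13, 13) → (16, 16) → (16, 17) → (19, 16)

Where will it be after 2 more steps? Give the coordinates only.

(22, 20)

Step-to-step displacements: (+0, +1), (+3, -1), (+3, +3), (+0, +1), (+3, -1), (+3, +3), (+0, +1), (+3, -1) — a repeating cycle of length 3.
step 9: apply (+3, +3) → (22, 19)
step 10: apply (+0, +1) → (22, 20)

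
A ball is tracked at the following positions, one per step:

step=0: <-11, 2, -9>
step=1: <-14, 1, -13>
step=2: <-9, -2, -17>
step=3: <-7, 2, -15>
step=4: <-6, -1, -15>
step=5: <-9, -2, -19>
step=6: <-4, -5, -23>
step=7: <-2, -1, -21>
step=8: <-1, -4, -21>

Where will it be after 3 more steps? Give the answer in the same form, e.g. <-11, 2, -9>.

The moves between consecutive positions are <-3, -1, -4>, <+5, -3, -4>, <+2, +4, +2>, <+1, -3, +0>, <-3, -1, -4>, <+5, -3, -4>, <+2, +4, +2>, <+1, -3, +0>; they repeat the 4-cycle [<-3, -1, -4>, <+5, -3, -4>, <+2, +4, +2>, <+1, -3, +0>].
step 9: apply <-3, -1, -4> → <-4, -5, -25>
step 10: apply <+5, -3, -4> → <1, -8, -29>
step 11: apply <+2, +4, +2> → <3, -4, -27>

<3, -4, -27>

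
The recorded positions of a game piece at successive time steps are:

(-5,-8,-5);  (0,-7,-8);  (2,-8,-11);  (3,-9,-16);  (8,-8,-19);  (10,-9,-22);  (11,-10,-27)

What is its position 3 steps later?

The moves between consecutive positions are (+5,+1,-3), (+2,-1,-3), (+1,-1,-5), (+5,+1,-3), (+2,-1,-3), (+1,-1,-5); they repeat the 3-cycle [(+5,+1,-3), (+2,-1,-3), (+1,-1,-5)].
step 7: apply (+5,+1,-3) → (16,-9,-30)
step 8: apply (+2,-1,-3) → (18,-10,-33)
step 9: apply (+1,-1,-5) → (19,-11,-38)

(19,-11,-38)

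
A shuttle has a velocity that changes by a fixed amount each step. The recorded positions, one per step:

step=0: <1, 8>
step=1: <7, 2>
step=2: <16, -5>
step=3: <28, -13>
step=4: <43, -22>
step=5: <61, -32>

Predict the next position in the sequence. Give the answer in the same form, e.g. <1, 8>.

Taking differences between consecutive positions: <+6, -6>, <+9, -7>, <+12, -8>, <+15, -9>, <+18, -10>. These grow by <+3, -1> each step.
step 6: <61, -32> + <+21, -11> → <82, -43>

<82, -43>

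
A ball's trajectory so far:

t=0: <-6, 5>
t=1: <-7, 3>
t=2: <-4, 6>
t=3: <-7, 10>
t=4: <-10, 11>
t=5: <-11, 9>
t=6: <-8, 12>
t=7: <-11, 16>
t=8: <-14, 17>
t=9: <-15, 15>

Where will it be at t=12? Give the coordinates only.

The moves between consecutive positions are <-1, -2>, <+3, +3>, <-3, +4>, <-3, +1>, <-1, -2>, <+3, +3>, <-3, +4>, <-3, +1>, <-1, -2>; they repeat the 4-cycle [<-1, -2>, <+3, +3>, <-3, +4>, <-3, +1>].
step 10: apply <+3, +3> → <-12, 18>
step 11: apply <-3, +4> → <-15, 22>
step 12: apply <-3, +1> → <-18, 23>

<-18, 23>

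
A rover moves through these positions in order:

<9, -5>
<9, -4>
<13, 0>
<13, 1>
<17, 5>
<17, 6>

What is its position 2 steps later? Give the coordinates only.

The moves between consecutive positions are <+0, +1>, <+4, +4>, <+0, +1>, <+4, +4>, <+0, +1>; they repeat the 2-cycle [<+0, +1>, <+4, +4>].
step 6: apply <+4, +4> → <21, 10>
step 7: apply <+0, +1> → <21, 11>

<21, 11>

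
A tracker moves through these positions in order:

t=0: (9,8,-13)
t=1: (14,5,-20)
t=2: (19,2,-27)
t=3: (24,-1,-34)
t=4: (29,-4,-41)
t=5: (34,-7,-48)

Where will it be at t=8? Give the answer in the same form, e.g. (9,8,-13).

(49,-16,-69)

Constant displacement of (+5,-3,-7) per step.
step 6: (34,-7,-48) + (+5,-3,-7) → (39,-10,-55)
step 7: (39,-10,-55) + (+5,-3,-7) → (44,-13,-62)
step 8: (44,-13,-62) + (+5,-3,-7) → (49,-16,-69)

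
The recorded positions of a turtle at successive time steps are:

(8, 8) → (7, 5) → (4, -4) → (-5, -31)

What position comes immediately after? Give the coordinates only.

Step-to-step displacements: (-1, -3), (-3, -9), (-9, -27); each is 3× the previous.
step 4: (-5, -31) + (-27, -81) → (-32, -112)

(-32, -112)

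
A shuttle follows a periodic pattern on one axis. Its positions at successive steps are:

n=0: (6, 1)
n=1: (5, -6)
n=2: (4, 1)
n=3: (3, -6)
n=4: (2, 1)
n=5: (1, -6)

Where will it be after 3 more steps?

The first coordinate changes by -1 each step, so at step 8 it is 6 + 8·(-1) = -2.
The second coordinate repeats the cycle [1, -6] with period 2; step 8 mod 2 = 0, giving 1.

(-2, 1)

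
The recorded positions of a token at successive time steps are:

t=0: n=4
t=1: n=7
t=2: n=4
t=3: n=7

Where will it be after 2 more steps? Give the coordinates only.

n=7

Consecutive displacements +3, -3, +3 scale by a factor of -1 each step.
step 4: 7 − 3 → n=4
step 5: 4 + 3 → n=7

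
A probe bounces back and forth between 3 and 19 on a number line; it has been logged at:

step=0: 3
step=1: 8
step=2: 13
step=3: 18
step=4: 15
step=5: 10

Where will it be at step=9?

16

The value travels 5 per step and bounces off the walls at 3 and 19.
  step 6: 10 → 5
  step 7: 5 → 6
  step 8: 6 → 11
  step 9: 11 → 16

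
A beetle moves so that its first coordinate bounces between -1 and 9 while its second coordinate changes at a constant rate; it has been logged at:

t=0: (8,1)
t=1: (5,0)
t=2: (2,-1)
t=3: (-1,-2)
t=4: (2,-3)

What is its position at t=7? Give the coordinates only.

The first coordinate travels 3 per step and bounces off the walls at -1 and 9.
  step 5: 2 → 5
  step 6: 5 → 8
  step 7: 8 → 7
The second coordinate changes by -1 each step: at step 7 it is -6.

(7,-6)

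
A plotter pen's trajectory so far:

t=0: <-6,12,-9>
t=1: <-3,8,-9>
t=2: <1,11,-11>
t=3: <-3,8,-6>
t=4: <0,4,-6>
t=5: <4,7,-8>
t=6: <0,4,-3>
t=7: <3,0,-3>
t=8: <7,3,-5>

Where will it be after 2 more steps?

<6,-4,0>

Step-to-step displacements: <+3,-4,+0>, <+4,+3,-2>, <-4,-3,+5>, <+3,-4,+0>, <+4,+3,-2>, <-4,-3,+5>, <+3,-4,+0>, <+4,+3,-2> — a repeating cycle of length 3.
step 9: apply <-4,-3,+5> → <3,0,0>
step 10: apply <+3,-4,+0> → <6,-4,0>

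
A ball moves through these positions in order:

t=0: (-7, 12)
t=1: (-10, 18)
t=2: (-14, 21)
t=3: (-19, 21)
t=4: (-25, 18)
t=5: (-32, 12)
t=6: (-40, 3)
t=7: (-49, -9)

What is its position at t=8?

(-59, -24)

Taking differences between consecutive positions: (-3, +6), (-4, +3), (-5, +0), (-6, -3), (-7, -6), (-8, -9), (-9, -12). These grow by (-1, -3) each step.
step 8: (-49, -9) + (-10, -15) → (-59, -24)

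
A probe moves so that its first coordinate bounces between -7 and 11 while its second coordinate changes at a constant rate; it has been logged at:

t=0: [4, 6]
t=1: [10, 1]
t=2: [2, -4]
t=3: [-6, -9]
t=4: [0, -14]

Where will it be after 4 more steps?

The first coordinate reflects between -7 and 11, moving 8 per step.
  step 5: 0 → 8
  step 6: 8 → 6
  step 7: 6 → -2
  step 8: -2 → -4
The second coordinate changes by -5 each step: at step 8 it is -34.

[-4, -34]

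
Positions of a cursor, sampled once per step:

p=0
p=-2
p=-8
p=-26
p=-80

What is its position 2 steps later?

Step-to-step displacements: -2, -6, -18, -54; each is 3× the previous.
step 5: -80 − 162 → p=-242
step 6: -242 − 486 → p=-728

p=-728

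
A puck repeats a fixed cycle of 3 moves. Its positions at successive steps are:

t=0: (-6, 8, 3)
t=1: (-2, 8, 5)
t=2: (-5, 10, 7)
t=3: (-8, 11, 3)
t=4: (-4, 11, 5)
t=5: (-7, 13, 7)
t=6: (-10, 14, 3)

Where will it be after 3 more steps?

(-12, 17, 3)

Step-to-step displacements: (+4, +0, +2), (-3, +2, +2), (-3, +1, -4), (+4, +0, +2), (-3, +2, +2), (-3, +1, -4) — a repeating cycle of length 3.
step 7: apply (+4, +0, +2) → (-6, 14, 5)
step 8: apply (-3, +2, +2) → (-9, 16, 7)
step 9: apply (-3, +1, -4) → (-12, 17, 3)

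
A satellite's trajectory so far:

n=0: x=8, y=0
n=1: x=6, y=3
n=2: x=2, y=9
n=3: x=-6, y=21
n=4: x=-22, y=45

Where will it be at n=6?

x=-118, y=189

Consecutive displacements (-2,+3), (-4,+6), (-8,+12), (-16,+24) scale by a factor of 2 each step.
step 5: x=-22, y=45 + (-32,+48) → x=-54, y=93
step 6: x=-54, y=93 + (-64,+96) → x=-118, y=189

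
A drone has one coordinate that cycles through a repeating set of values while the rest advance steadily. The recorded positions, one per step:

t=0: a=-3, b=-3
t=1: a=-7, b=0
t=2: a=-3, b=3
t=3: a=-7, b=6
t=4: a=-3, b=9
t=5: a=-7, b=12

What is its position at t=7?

a=-7, b=18

The a coordinate repeats the cycle [-3, -7] with period 2; step 7 mod 2 = 1, giving -7.
The b coordinate changes by +3 each step, so at step 7 it is -3 + 7·(3) = 18.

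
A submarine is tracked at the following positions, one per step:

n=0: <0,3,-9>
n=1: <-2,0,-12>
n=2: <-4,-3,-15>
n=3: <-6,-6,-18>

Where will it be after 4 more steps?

<-14,-18,-30>

Constant displacement of <-2,-3,-3> per step.
step 4: <-6,-6,-18> + <-2,-3,-3> → <-8,-9,-21>
step 5: <-8,-9,-21> + <-2,-3,-3> → <-10,-12,-24>
step 6: <-10,-12,-24> + <-2,-3,-3> → <-12,-15,-27>
step 7: <-12,-15,-27> + <-2,-3,-3> → <-14,-18,-30>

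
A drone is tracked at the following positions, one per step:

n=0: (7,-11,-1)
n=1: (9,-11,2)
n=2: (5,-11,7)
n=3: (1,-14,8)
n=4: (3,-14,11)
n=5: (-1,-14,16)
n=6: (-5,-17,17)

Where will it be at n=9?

Step-to-step displacements: (+2,+0,+3), (-4,+0,+5), (-4,-3,+1), (+2,+0,+3), (-4,+0,+5), (-4,-3,+1) — a repeating cycle of length 3.
step 7: apply (+2,+0,+3) → (-3,-17,20)
step 8: apply (-4,+0,+5) → (-7,-17,25)
step 9: apply (-4,-3,+1) → (-11,-20,26)

(-11,-20,26)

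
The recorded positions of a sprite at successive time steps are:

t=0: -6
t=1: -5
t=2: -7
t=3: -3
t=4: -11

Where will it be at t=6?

Step-to-step displacements: +1, -2, +4, -8; each is -2× the previous.
step 5: -11 + 16 → 5
step 6: 5 − 32 → -27

-27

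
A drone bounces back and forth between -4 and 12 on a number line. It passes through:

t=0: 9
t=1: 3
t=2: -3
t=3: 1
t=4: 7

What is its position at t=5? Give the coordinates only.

The value travels 6 per step and bounces off the walls at -4 and 12.
  step 5: 7 → 11

11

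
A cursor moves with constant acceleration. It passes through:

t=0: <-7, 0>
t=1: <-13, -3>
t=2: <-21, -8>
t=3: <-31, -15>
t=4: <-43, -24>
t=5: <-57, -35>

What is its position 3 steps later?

<-111, -80>

Taking differences between consecutive positions: <-6, -3>, <-8, -5>, <-10, -7>, <-12, -9>, <-14, -11>. These grow by <-2, -2> each step.
step 6: <-57, -35> + <-16, -13> → <-73, -48>
step 7: <-73, -48> + <-18, -15> → <-91, -63>
step 8: <-91, -63> + <-20, -17> → <-111, -80>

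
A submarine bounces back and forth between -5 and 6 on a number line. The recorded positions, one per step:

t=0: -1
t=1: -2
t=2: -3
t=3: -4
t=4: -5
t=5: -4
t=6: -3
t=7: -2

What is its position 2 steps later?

The value travels 1 per step and bounces off the walls at -5 and 6.
  step 8: -2 → -1
  step 9: -1 → 0

0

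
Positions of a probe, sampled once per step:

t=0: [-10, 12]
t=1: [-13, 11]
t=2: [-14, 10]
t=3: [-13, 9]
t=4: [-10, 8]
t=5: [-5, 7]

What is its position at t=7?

[11, 5]

Taking differences between consecutive positions: [-3, -1], [-1, -1], [+1, -1], [+3, -1], [+5, -1]. These grow by [+2, +0] each step.
step 6: [-5, 7] + [+7, -1] → [2, 6]
step 7: [2, 6] + [+9, -1] → [11, 5]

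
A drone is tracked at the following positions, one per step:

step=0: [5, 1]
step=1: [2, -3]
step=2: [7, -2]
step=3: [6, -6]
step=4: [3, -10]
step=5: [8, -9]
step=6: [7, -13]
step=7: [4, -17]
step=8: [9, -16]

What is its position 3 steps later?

[10, -23]

Step-to-step displacements: [-3, -4], [+5, +1], [-1, -4], [-3, -4], [+5, +1], [-1, -4], [-3, -4], [+5, +1] — a repeating cycle of length 3.
step 9: apply [-1, -4] → [8, -20]
step 10: apply [-3, -4] → [5, -24]
step 11: apply [+5, +1] → [10, -23]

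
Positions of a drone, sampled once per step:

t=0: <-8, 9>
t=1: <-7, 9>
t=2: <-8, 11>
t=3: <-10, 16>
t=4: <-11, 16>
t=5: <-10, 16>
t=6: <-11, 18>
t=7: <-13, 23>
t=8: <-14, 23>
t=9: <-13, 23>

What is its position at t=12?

The moves between consecutive positions are <+1, +0>, <-1, +2>, <-2, +5>, <-1, +0>, <+1, +0>, <-1, +2>, <-2, +5>, <-1, +0>, <+1, +0>; they repeat the 4-cycle [<+1, +0>, <-1, +2>, <-2, +5>, <-1, +0>].
step 10: apply <-1, +2> → <-14, 25>
step 11: apply <-2, +5> → <-16, 30>
step 12: apply <-1, +0> → <-17, 30>

<-17, 30>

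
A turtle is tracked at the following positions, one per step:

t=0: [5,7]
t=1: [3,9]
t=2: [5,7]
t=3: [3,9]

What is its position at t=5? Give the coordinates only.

[3,9]

Consecutive displacements [-2,+2], [+2,-2], [-2,+2] scale by a factor of -1 each step.
step 4: [3,9] + [+2,-2] → [5,7]
step 5: [5,7] + [-2,+2] → [3,9]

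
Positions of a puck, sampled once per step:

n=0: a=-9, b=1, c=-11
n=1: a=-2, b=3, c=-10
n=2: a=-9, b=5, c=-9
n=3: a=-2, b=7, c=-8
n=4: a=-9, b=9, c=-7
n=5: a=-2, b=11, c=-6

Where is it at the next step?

A: cycles through -9, -2 every 2 steps. Step 6 lands at position 0 of the cycle → -9.
B: linear, +2 per step → 13 at step 6.
C: linear, +1 per step → -5 at step 6.

a=-9, b=13, c=-5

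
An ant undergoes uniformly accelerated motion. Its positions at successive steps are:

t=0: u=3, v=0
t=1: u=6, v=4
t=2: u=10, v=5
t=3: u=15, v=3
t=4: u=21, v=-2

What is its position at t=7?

Successive displacements: (+3, +4), (+4, +1), (+5, -2), (+6, -5) — each changes by (+1, -3).
step 5: u=21, v=-2 + (+7, -8) → u=28, v=-10
step 6: u=28, v=-10 + (+8, -11) → u=36, v=-21
step 7: u=36, v=-21 + (+9, -14) → u=45, v=-35

u=45, v=-35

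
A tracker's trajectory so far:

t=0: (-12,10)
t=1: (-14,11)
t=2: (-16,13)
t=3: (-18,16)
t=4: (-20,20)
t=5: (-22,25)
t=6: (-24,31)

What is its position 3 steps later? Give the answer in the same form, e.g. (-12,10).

(-30,55)

Taking differences between consecutive positions: (-2,+1), (-2,+2), (-2,+3), (-2,+4), (-2,+5), (-2,+6). These grow by (+0,+1) each step.
step 7: (-24,31) + (-2,+7) → (-26,38)
step 8: (-26,38) + (-2,+8) → (-28,46)
step 9: (-28,46) + (-2,+9) → (-30,55)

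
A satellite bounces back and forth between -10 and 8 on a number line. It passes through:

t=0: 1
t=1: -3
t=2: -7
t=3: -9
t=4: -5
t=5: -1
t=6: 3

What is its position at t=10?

The value travels 4 per step and bounces off the walls at -10 and 8.
  step 7: 3 → 7
  step 8: 7 → 5
  step 9: 5 → 1
  step 10: 1 → -3

-3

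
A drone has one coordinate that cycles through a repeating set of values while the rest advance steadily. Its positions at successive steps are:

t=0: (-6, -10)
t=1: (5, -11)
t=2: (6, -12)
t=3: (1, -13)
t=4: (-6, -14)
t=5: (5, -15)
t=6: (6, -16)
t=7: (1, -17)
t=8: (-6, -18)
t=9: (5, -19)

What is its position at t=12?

(-6, -22)

First: cycles through -6, 5, 6, 1 every 4 steps. Step 12 lands at position 0 of the cycle → -6.
Second: linear, -1 per step → -22 at step 12.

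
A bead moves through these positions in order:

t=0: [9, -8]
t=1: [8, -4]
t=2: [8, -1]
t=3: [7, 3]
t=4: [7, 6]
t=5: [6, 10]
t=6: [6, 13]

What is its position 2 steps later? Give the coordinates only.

[5, 20]

The moves between consecutive positions are [-1, +4], [+0, +3], [-1, +4], [+0, +3], [-1, +4], [+0, +3]; they repeat the 2-cycle [[-1, +4], [+0, +3]].
step 7: apply [-1, +4] → [5, 17]
step 8: apply [+0, +3] → [5, 20]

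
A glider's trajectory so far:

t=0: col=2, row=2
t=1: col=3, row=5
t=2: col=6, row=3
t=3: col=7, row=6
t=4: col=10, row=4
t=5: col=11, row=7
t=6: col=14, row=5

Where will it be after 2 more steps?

The moves between consecutive positions are (+1,+3), (+3,-2), (+1,+3), (+3,-2), (+1,+3), (+3,-2); they repeat the 2-cycle [(+1,+3), (+3,-2)].
step 7: apply (+1,+3) → col=15, row=8
step 8: apply (+3,-2) → col=18, row=6

col=18, row=6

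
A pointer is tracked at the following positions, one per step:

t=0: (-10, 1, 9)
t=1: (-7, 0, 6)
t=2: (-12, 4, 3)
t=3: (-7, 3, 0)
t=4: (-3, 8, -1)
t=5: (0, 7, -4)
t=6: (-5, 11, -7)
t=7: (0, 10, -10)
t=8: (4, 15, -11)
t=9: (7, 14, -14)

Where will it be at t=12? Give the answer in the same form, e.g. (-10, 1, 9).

(11, 22, -21)

Step-to-step displacements: (+3, -1, -3), (-5, +4, -3), (+5, -1, -3), (+4, +5, -1), (+3, -1, -3), (-5, +4, -3), (+5, -1, -3), (+4, +5, -1), (+3, -1, -3) — a repeating cycle of length 4.
step 10: apply (-5, +4, -3) → (2, 18, -17)
step 11: apply (+5, -1, -3) → (7, 17, -20)
step 12: apply (+4, +5, -1) → (11, 22, -21)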